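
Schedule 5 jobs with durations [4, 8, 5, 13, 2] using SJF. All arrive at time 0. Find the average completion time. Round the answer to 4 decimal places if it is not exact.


SJF order (ascending): [2, 4, 5, 8, 13]
Completion times:
  Job 1: burst=2, C=2
  Job 2: burst=4, C=6
  Job 3: burst=5, C=11
  Job 4: burst=8, C=19
  Job 5: burst=13, C=32
Average completion = 70/5 = 14.0

14.0


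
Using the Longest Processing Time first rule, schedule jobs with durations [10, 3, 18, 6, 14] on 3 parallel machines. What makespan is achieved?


Sort jobs in decreasing order (LPT): [18, 14, 10, 6, 3]
Assign each job to the least loaded machine:
  Machine 1: jobs [18], load = 18
  Machine 2: jobs [14, 3], load = 17
  Machine 3: jobs [10, 6], load = 16
Makespan = max load = 18

18


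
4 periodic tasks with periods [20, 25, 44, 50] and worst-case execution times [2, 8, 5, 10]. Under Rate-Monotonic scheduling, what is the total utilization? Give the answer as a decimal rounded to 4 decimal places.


Compute individual utilizations (exact fractions):
  Task 1: C/T = 2/20 = 1/10 (approx. 0.1)
  Task 2: C/T = 8/25 (approx. 0.32)
  Task 3: C/T = 5/44 (approx. 0.1136)
  Task 4: C/T = 10/50 = 1/5 (approx. 0.2)
Total utilization U = 1/10 + 8/25 + 5/44 + 1/5 = 807/1100
Rounded to 4 decimal places: U = 0.7336
RM (Liu & Layland) bound for 4 tasks = 0.756828; compare with U = 807/1100 (approx. 0.733636)
U <= bound, so schedulable by RM sufficient condition.

0.7336


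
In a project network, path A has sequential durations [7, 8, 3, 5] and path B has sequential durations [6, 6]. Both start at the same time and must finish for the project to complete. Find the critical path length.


Path A total = 7 + 8 + 3 + 5 = 23
Path B total = 6 + 6 = 12
Critical path = longest path = max(23, 12) = 23

23


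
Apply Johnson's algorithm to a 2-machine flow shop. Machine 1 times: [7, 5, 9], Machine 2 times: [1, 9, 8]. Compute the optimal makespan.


Apply Johnson's rule:
  Group 1 (a <= b): [(2, 5, 9)]
  Group 2 (a > b): [(3, 9, 8), (1, 7, 1)]
Optimal job order: [2, 3, 1]
Schedule:
  Job 2: M1 done at 5, M2 done at 14
  Job 3: M1 done at 14, M2 done at 22
  Job 1: M1 done at 21, M2 done at 23
Makespan = 23

23


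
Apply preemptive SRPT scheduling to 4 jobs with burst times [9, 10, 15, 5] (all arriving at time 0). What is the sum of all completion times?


Since all jobs arrive at t=0, SRPT equals SPT ordering.
SPT order: [5, 9, 10, 15]
Completion times:
  Job 1: p=5, C=5
  Job 2: p=9, C=14
  Job 3: p=10, C=24
  Job 4: p=15, C=39
Total completion time = 5 + 14 + 24 + 39 = 82

82


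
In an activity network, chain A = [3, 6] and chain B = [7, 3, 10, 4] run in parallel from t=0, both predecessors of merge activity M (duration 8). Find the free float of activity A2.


ES(A2) = sum of predecessors on chain A = 3
EF(A2) = ES + duration = 3 + 6 = 9
Successor of A2 is M. ES(M) = max(sum(A), sum(B)) = max(9, 24) = 24
Free float = ES(successor) - EF(current) = 24 - 9 = 15

15


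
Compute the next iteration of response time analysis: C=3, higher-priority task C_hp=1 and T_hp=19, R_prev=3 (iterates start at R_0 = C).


R_next = C + ceil(R_prev / T_hp) * C_hp
ceil(3 / 19) = ceil(0.1579) = 1
Interference = 1 * 1 = 1
R_next = 3 + 1 = 4

4


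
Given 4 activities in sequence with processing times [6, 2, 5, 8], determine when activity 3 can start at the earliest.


Activity 3 starts after activities 1 through 2 complete.
Predecessor durations: [6, 2]
ES = 6 + 2 = 8

8


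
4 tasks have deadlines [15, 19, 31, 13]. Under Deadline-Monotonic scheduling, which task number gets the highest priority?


Sort tasks by relative deadline (ascending):
  Task 4: deadline = 13
  Task 1: deadline = 15
  Task 2: deadline = 19
  Task 3: deadline = 31
Priority order (highest first): [4, 1, 2, 3]
Highest priority task = 4

4


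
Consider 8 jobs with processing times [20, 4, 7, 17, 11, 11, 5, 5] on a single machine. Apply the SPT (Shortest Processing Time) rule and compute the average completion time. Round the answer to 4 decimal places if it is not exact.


Sort jobs by processing time (SPT order): [4, 5, 5, 7, 11, 11, 17, 20]
Compute completion times sequentially:
  Job 1: processing = 4, completes at 4
  Job 2: processing = 5, completes at 9
  Job 3: processing = 5, completes at 14
  Job 4: processing = 7, completes at 21
  Job 5: processing = 11, completes at 32
  Job 6: processing = 11, completes at 43
  Job 7: processing = 17, completes at 60
  Job 8: processing = 20, completes at 80
Sum of completion times = 263
Average completion time = 263/8 = 32.875

32.875


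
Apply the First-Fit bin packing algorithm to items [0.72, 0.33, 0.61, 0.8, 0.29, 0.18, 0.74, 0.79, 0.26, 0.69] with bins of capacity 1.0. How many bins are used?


Place items sequentially using First-Fit:
  Item 0.72 -> new Bin 1
  Item 0.33 -> new Bin 2
  Item 0.61 -> Bin 2 (now 0.94)
  Item 0.8 -> new Bin 3
  Item 0.29 -> new Bin 4
  Item 0.18 -> Bin 1 (now 0.9)
  Item 0.74 -> new Bin 5
  Item 0.79 -> new Bin 6
  Item 0.26 -> Bin 4 (now 0.55)
  Item 0.69 -> new Bin 7
Total bins used = 7

7


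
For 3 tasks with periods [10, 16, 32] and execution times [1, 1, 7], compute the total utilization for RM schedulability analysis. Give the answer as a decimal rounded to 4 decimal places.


Compute individual utilizations (exact fractions):
  Task 1: C/T = 1/10 (approx. 0.1)
  Task 2: C/T = 1/16 (approx. 0.0625)
  Task 3: C/T = 7/32 (approx. 0.2188)
Total utilization U = 1/10 + 1/16 + 7/32 = 61/160
Rounded to 4 decimal places: U = 0.3813
RM (Liu & Layland) bound for 3 tasks = 0.779763; compare with U = 61/160 (approx. 0.381250)
U <= bound, so schedulable by RM sufficient condition.

0.3813


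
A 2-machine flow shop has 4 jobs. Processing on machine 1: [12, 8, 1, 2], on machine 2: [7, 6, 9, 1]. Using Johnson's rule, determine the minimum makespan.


Apply Johnson's rule:
  Group 1 (a <= b): [(3, 1, 9)]
  Group 2 (a > b): [(1, 12, 7), (2, 8, 6), (4, 2, 1)]
Optimal job order: [3, 1, 2, 4]
Schedule:
  Job 3: M1 done at 1, M2 done at 10
  Job 1: M1 done at 13, M2 done at 20
  Job 2: M1 done at 21, M2 done at 27
  Job 4: M1 done at 23, M2 done at 28
Makespan = 28

28


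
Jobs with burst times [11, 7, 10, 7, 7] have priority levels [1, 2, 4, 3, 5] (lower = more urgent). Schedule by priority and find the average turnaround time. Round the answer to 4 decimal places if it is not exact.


Sort by priority (ascending = highest first):
Order: [(1, 11), (2, 7), (3, 7), (4, 10), (5, 7)]
Completion times:
  Priority 1, burst=11, C=11
  Priority 2, burst=7, C=18
  Priority 3, burst=7, C=25
  Priority 4, burst=10, C=35
  Priority 5, burst=7, C=42
Average turnaround = 131/5 = 26.2

26.2


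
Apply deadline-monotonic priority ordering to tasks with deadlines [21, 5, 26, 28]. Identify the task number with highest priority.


Sort tasks by relative deadline (ascending):
  Task 2: deadline = 5
  Task 1: deadline = 21
  Task 3: deadline = 26
  Task 4: deadline = 28
Priority order (highest first): [2, 1, 3, 4]
Highest priority task = 2

2


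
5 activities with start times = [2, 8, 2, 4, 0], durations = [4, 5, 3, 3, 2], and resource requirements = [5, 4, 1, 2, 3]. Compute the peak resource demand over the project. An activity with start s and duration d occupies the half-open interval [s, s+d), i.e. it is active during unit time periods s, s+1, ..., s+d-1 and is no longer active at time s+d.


Each activity i is active on [start_i, start_i + duration_i).
Compute total resource usage per time slot:
  t=0: active resources = [3], total = 3
  t=1: active resources = [3], total = 3
  t=2: active resources = [5, 1], total = 6
  t=3: active resources = [5, 1], total = 6
  t=4: active resources = [5, 1, 2], total = 8
  t=5: active resources = [5, 2], total = 7
  t=6: active resources = [2], total = 2
  t=7: active resources = [], total = 0
  t=8: active resources = [4], total = 4
  t=9: active resources = [4], total = 4
  t=10: active resources = [4], total = 4
  t=11: active resources = [4], total = 4
  t=12: active resources = [4], total = 4
Peak resource demand = 8

8


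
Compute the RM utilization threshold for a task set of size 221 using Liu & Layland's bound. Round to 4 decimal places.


Compute 2^(1/221) = 1.0031413363
Subtract 1: 1.0031413363 - 1 = 0.0031413363
Multiply by n: 221 * 0.0031413363 = 0.6942353223
Round to 4 dp: 0.6942

0.6942


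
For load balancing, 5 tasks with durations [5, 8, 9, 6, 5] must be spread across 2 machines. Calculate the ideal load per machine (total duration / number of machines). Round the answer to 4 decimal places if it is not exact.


Total processing time = 5 + 8 + 9 + 6 + 5 = 33
Number of machines = 2
Ideal balanced load = 33 / 2 = 16.5

16.5


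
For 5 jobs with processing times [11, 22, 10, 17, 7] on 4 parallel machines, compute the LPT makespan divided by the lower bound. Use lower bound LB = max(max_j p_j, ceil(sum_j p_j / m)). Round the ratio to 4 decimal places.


LPT order: [22, 17, 11, 10, 7]
Machine loads after assignment: [22, 17, 11, 17]
LPT makespan = 22
Lower bound = max(max_job, ceil(total/4)) = max(22, 17) = 22
Ratio = 22 / 22 = 1.0

1.0


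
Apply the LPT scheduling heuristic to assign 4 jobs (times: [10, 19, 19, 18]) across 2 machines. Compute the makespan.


Sort jobs in decreasing order (LPT): [19, 19, 18, 10]
Assign each job to the least loaded machine:
  Machine 1: jobs [19, 18], load = 37
  Machine 2: jobs [19, 10], load = 29
Makespan = max load = 37

37


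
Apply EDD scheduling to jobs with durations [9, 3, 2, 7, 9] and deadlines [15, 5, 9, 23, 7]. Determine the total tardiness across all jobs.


Sort by due date (EDD order): [(3, 5), (9, 7), (2, 9), (9, 15), (7, 23)]
Compute completion times and tardiness:
  Job 1: p=3, d=5, C=3, tardiness=max(0,3-5)=0
  Job 2: p=9, d=7, C=12, tardiness=max(0,12-7)=5
  Job 3: p=2, d=9, C=14, tardiness=max(0,14-9)=5
  Job 4: p=9, d=15, C=23, tardiness=max(0,23-15)=8
  Job 5: p=7, d=23, C=30, tardiness=max(0,30-23)=7
Total tardiness = 25

25


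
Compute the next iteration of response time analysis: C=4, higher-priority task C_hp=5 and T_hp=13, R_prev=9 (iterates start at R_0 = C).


R_next = C + ceil(R_prev / T_hp) * C_hp
ceil(9 / 13) = ceil(0.6923) = 1
Interference = 1 * 5 = 5
R_next = 4 + 5 = 9
R_next = R_prev, so the iteration has converged (response time = 9).

9


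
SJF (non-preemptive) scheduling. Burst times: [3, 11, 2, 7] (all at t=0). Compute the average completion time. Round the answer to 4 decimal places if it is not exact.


SJF order (ascending): [2, 3, 7, 11]
Completion times:
  Job 1: burst=2, C=2
  Job 2: burst=3, C=5
  Job 3: burst=7, C=12
  Job 4: burst=11, C=23
Average completion = 42/4 = 10.5

10.5


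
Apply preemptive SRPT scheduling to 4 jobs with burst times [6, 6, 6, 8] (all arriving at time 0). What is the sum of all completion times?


Since all jobs arrive at t=0, SRPT equals SPT ordering.
SPT order: [6, 6, 6, 8]
Completion times:
  Job 1: p=6, C=6
  Job 2: p=6, C=12
  Job 3: p=6, C=18
  Job 4: p=8, C=26
Total completion time = 6 + 12 + 18 + 26 = 62

62


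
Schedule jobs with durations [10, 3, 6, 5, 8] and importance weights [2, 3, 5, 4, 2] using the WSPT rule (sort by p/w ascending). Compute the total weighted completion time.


Compute p/w ratios and sort ascending (WSPT): [(3, 3), (6, 5), (5, 4), (8, 2), (10, 2)]
Compute weighted completion times:
  Job (p=3,w=3): C=3, w*C=3*3=9
  Job (p=6,w=5): C=9, w*C=5*9=45
  Job (p=5,w=4): C=14, w*C=4*14=56
  Job (p=8,w=2): C=22, w*C=2*22=44
  Job (p=10,w=2): C=32, w*C=2*32=64
Total weighted completion time = 218

218


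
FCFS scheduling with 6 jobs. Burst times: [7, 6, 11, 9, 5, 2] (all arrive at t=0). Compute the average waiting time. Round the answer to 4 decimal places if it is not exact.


FCFS order (as given): [7, 6, 11, 9, 5, 2]
Waiting times:
  Job 1: wait = 0
  Job 2: wait = 7
  Job 3: wait = 13
  Job 4: wait = 24
  Job 5: wait = 33
  Job 6: wait = 38
Sum of waiting times = 115
Average waiting time = 115/6 = 19.1667

19.1667


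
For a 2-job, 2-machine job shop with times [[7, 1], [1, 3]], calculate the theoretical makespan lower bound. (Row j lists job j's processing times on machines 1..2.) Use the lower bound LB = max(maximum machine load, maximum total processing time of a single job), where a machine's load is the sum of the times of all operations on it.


Machine loads:
  Machine 1: 7 + 1 = 8
  Machine 2: 1 + 3 = 4
Max machine load = 8
Job totals:
  Job 1: 8
  Job 2: 4
Max job total = 8
Lower bound = max(8, 8) = 8

8


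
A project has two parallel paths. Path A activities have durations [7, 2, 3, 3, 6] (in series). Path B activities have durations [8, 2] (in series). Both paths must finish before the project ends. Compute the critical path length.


Path A total = 7 + 2 + 3 + 3 + 6 = 21
Path B total = 8 + 2 = 10
Critical path = longest path = max(21, 10) = 21

21


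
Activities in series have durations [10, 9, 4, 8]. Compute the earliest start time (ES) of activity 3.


Activity 3 starts after activities 1 through 2 complete.
Predecessor durations: [10, 9]
ES = 10 + 9 = 19

19


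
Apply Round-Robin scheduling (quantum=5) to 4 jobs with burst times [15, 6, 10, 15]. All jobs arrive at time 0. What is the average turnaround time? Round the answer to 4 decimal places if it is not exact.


Time quantum = 5
Execution trace:
  J1 runs 5 units, time = 5
  J2 runs 5 units, time = 10
  J3 runs 5 units, time = 15
  J4 runs 5 units, time = 20
  J1 runs 5 units, time = 25
  J2 runs 1 units, time = 26
  J3 runs 5 units, time = 31
  J4 runs 5 units, time = 36
  J1 runs 5 units, time = 41
  J4 runs 5 units, time = 46
Finish times: [41, 26, 31, 46]
Average turnaround = 144/4 = 36.0

36.0


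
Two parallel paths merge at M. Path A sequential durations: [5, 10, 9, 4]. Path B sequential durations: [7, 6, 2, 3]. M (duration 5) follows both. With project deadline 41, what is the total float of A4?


Forward pass: ES(A4) = sum of predecessors on chain A = 24
EF = ES + duration = 24 + 4 = 28
Backward pass: LF(M) = deadline = 41; LS(M) = 41 - 5 = 36
LF(A4) = LS(M) - sum(successors on chain A) = 36 - 0 = 36
LS = LF - duration = 36 - 4 = 32
Total float = LS - ES = 32 - 24 = 8

8


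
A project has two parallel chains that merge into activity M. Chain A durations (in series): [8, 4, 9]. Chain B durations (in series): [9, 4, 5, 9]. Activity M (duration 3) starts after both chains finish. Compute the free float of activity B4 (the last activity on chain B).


ES(B4) = sum of predecessors on chain B = 18
EF(B4) = ES + duration = 18 + 9 = 27
Successor of B4 is M. ES(M) = max(sum(A), sum(B)) = max(21, 27) = 27
Free float = ES(successor) - EF(current) = 27 - 27 = 0

0


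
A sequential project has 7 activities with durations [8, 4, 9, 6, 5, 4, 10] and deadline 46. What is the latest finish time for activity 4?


LF(activity 4) = deadline - sum of successor durations
Successors: activities 5 through 7 with durations [5, 4, 10]
Sum of successor durations = 19
LF = 46 - 19 = 27

27


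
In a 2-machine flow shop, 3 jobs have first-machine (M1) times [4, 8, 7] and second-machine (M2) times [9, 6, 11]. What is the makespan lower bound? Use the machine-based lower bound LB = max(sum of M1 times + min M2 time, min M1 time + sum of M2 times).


LB1 = sum(M1 times) + min(M2 times) = 19 + 6 = 25
LB2 = min(M1 times) + sum(M2 times) = 4 + 26 = 30
Lower bound = max(LB1, LB2) = max(25, 30) = 30

30


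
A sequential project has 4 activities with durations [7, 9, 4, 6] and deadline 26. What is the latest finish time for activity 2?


LF(activity 2) = deadline - sum of successor durations
Successors: activities 3 through 4 with durations [4, 6]
Sum of successor durations = 10
LF = 26 - 10 = 16

16


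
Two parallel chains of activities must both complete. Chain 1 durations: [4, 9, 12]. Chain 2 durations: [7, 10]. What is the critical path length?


Path A total = 4 + 9 + 12 = 25
Path B total = 7 + 10 = 17
Critical path = longest path = max(25, 17) = 25

25


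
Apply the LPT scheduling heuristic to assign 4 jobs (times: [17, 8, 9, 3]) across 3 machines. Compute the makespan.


Sort jobs in decreasing order (LPT): [17, 9, 8, 3]
Assign each job to the least loaded machine:
  Machine 1: jobs [17], load = 17
  Machine 2: jobs [9], load = 9
  Machine 3: jobs [8, 3], load = 11
Makespan = max load = 17

17


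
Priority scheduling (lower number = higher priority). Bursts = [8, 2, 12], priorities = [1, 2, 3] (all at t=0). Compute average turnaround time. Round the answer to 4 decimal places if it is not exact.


Sort by priority (ascending = highest first):
Order: [(1, 8), (2, 2), (3, 12)]
Completion times:
  Priority 1, burst=8, C=8
  Priority 2, burst=2, C=10
  Priority 3, burst=12, C=22
Average turnaround = 40/3 = 13.3333

13.3333


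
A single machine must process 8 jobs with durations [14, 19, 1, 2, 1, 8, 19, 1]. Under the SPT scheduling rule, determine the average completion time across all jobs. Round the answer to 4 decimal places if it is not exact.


Sort jobs by processing time (SPT order): [1, 1, 1, 2, 8, 14, 19, 19]
Compute completion times sequentially:
  Job 1: processing = 1, completes at 1
  Job 2: processing = 1, completes at 2
  Job 3: processing = 1, completes at 3
  Job 4: processing = 2, completes at 5
  Job 5: processing = 8, completes at 13
  Job 6: processing = 14, completes at 27
  Job 7: processing = 19, completes at 46
  Job 8: processing = 19, completes at 65
Sum of completion times = 162
Average completion time = 162/8 = 20.25

20.25


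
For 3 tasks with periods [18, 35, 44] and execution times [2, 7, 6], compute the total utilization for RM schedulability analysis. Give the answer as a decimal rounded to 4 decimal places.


Compute individual utilizations (exact fractions):
  Task 1: C/T = 2/18 = 1/9 (approx. 0.1111)
  Task 2: C/T = 7/35 = 1/5 (approx. 0.2)
  Task 3: C/T = 6/44 = 3/22 (approx. 0.1364)
Total utilization U = 1/9 + 1/5 + 3/22 = 443/990
Rounded to 4 decimal places: U = 0.4475
RM (Liu & Layland) bound for 3 tasks = 0.779763; compare with U = 443/990 (approx. 0.447475)
U <= bound, so schedulable by RM sufficient condition.

0.4475


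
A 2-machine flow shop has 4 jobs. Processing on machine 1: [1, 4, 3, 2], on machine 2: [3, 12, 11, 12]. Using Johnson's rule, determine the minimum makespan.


Apply Johnson's rule:
  Group 1 (a <= b): [(1, 1, 3), (4, 2, 12), (3, 3, 11), (2, 4, 12)]
  Group 2 (a > b): []
Optimal job order: [1, 4, 3, 2]
Schedule:
  Job 1: M1 done at 1, M2 done at 4
  Job 4: M1 done at 3, M2 done at 16
  Job 3: M1 done at 6, M2 done at 27
  Job 2: M1 done at 10, M2 done at 39
Makespan = 39

39


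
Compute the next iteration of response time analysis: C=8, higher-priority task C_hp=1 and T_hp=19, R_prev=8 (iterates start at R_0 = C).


R_next = C + ceil(R_prev / T_hp) * C_hp
ceil(8 / 19) = ceil(0.4211) = 1
Interference = 1 * 1 = 1
R_next = 8 + 1 = 9

9


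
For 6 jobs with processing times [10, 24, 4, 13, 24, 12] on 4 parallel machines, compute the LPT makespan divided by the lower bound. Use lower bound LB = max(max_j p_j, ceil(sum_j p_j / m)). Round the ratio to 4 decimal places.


LPT order: [24, 24, 13, 12, 10, 4]
Machine loads after assignment: [24, 24, 17, 22]
LPT makespan = 24
Lower bound = max(max_job, ceil(total/4)) = max(24, 22) = 24
Ratio = 24 / 24 = 1.0

1.0


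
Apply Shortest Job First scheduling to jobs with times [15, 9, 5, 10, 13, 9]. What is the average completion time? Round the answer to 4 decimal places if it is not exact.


SJF order (ascending): [5, 9, 9, 10, 13, 15]
Completion times:
  Job 1: burst=5, C=5
  Job 2: burst=9, C=14
  Job 3: burst=9, C=23
  Job 4: burst=10, C=33
  Job 5: burst=13, C=46
  Job 6: burst=15, C=61
Average completion = 182/6 = 30.3333

30.3333


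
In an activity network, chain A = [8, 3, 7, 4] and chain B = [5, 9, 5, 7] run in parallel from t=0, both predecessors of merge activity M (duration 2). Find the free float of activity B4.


ES(B4) = sum of predecessors on chain B = 19
EF(B4) = ES + duration = 19 + 7 = 26
Successor of B4 is M. ES(M) = max(sum(A), sum(B)) = max(22, 26) = 26
Free float = ES(successor) - EF(current) = 26 - 26 = 0

0


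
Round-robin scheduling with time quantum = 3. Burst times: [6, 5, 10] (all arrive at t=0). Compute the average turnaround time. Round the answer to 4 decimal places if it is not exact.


Time quantum = 3
Execution trace:
  J1 runs 3 units, time = 3
  J2 runs 3 units, time = 6
  J3 runs 3 units, time = 9
  J1 runs 3 units, time = 12
  J2 runs 2 units, time = 14
  J3 runs 3 units, time = 17
  J3 runs 3 units, time = 20
  J3 runs 1 units, time = 21
Finish times: [12, 14, 21]
Average turnaround = 47/3 = 15.6667

15.6667


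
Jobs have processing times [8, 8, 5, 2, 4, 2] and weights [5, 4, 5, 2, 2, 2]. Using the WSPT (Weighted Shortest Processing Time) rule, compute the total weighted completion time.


Compute p/w ratios and sort ascending (WSPT): [(5, 5), (2, 2), (2, 2), (8, 5), (8, 4), (4, 2)]
Compute weighted completion times:
  Job (p=5,w=5): C=5, w*C=5*5=25
  Job (p=2,w=2): C=7, w*C=2*7=14
  Job (p=2,w=2): C=9, w*C=2*9=18
  Job (p=8,w=5): C=17, w*C=5*17=85
  Job (p=8,w=4): C=25, w*C=4*25=100
  Job (p=4,w=2): C=29, w*C=2*29=58
Total weighted completion time = 300

300


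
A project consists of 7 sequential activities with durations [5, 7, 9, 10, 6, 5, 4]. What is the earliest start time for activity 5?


Activity 5 starts after activities 1 through 4 complete.
Predecessor durations: [5, 7, 9, 10]
ES = 5 + 7 + 9 + 10 = 31

31


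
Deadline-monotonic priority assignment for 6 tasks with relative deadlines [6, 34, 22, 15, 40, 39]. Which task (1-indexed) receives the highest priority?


Sort tasks by relative deadline (ascending):
  Task 1: deadline = 6
  Task 4: deadline = 15
  Task 3: deadline = 22
  Task 2: deadline = 34
  Task 6: deadline = 39
  Task 5: deadline = 40
Priority order (highest first): [1, 4, 3, 2, 6, 5]
Highest priority task = 1

1


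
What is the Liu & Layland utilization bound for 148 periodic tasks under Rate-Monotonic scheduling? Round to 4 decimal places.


Compute 2^(1/148) = 1.0046944113
Subtract 1: 1.0046944113 - 1 = 0.0046944113
Multiply by n: 148 * 0.0046944113 = 0.6947728724
Round to 4 dp: 0.6948

0.6948


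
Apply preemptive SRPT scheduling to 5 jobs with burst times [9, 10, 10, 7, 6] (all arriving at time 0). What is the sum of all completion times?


Since all jobs arrive at t=0, SRPT equals SPT ordering.
SPT order: [6, 7, 9, 10, 10]
Completion times:
  Job 1: p=6, C=6
  Job 2: p=7, C=13
  Job 3: p=9, C=22
  Job 4: p=10, C=32
  Job 5: p=10, C=42
Total completion time = 6 + 13 + 22 + 32 + 42 = 115

115


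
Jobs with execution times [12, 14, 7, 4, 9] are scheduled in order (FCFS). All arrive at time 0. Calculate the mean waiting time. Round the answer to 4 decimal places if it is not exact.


FCFS order (as given): [12, 14, 7, 4, 9]
Waiting times:
  Job 1: wait = 0
  Job 2: wait = 12
  Job 3: wait = 26
  Job 4: wait = 33
  Job 5: wait = 37
Sum of waiting times = 108
Average waiting time = 108/5 = 21.6

21.6


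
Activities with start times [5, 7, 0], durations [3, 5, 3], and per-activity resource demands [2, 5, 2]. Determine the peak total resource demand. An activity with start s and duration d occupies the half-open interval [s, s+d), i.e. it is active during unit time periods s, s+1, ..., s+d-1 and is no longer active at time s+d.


Each activity i is active on [start_i, start_i + duration_i).
Compute total resource usage per time slot:
  t=0: active resources = [2], total = 2
  t=1: active resources = [2], total = 2
  t=2: active resources = [2], total = 2
  t=3: active resources = [], total = 0
  t=4: active resources = [], total = 0
  t=5: active resources = [2], total = 2
  t=6: active resources = [2], total = 2
  t=7: active resources = [2, 5], total = 7
  t=8: active resources = [5], total = 5
  t=9: active resources = [5], total = 5
  t=10: active resources = [5], total = 5
  t=11: active resources = [5], total = 5
Peak resource demand = 7

7


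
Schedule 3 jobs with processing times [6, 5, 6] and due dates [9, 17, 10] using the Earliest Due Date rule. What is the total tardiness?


Sort by due date (EDD order): [(6, 9), (6, 10), (5, 17)]
Compute completion times and tardiness:
  Job 1: p=6, d=9, C=6, tardiness=max(0,6-9)=0
  Job 2: p=6, d=10, C=12, tardiness=max(0,12-10)=2
  Job 3: p=5, d=17, C=17, tardiness=max(0,17-17)=0
Total tardiness = 2

2


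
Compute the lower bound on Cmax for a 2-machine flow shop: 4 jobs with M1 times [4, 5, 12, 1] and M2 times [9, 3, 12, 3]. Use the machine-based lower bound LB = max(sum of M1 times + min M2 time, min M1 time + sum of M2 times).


LB1 = sum(M1 times) + min(M2 times) = 22 + 3 = 25
LB2 = min(M1 times) + sum(M2 times) = 1 + 27 = 28
Lower bound = max(LB1, LB2) = max(25, 28) = 28

28


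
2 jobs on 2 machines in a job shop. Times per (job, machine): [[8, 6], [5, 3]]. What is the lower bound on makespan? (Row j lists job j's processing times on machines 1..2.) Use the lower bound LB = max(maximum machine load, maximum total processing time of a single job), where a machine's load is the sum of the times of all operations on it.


Machine loads:
  Machine 1: 8 + 5 = 13
  Machine 2: 6 + 3 = 9
Max machine load = 13
Job totals:
  Job 1: 14
  Job 2: 8
Max job total = 14
Lower bound = max(13, 14) = 14

14


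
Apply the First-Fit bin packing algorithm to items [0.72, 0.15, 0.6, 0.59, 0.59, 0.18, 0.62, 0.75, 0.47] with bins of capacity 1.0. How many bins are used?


Place items sequentially using First-Fit:
  Item 0.72 -> new Bin 1
  Item 0.15 -> Bin 1 (now 0.87)
  Item 0.6 -> new Bin 2
  Item 0.59 -> new Bin 3
  Item 0.59 -> new Bin 4
  Item 0.18 -> Bin 2 (now 0.78)
  Item 0.62 -> new Bin 5
  Item 0.75 -> new Bin 6
  Item 0.47 -> new Bin 7
Total bins used = 7

7


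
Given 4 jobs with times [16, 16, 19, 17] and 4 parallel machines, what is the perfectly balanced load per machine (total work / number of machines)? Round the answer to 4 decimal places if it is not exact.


Total processing time = 16 + 16 + 19 + 17 = 68
Number of machines = 4
Ideal balanced load = 68 / 4 = 17.0

17.0


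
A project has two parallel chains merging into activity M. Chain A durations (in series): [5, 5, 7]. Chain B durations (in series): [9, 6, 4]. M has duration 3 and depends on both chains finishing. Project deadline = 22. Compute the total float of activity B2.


Forward pass: ES(B2) = sum of predecessors on chain B = 9
EF = ES + duration = 9 + 6 = 15
Backward pass: LF(M) = deadline = 22; LS(M) = 22 - 3 = 19
LF(B2) = LS(M) - sum(successors on chain B) = 19 - 4 = 15
LS = LF - duration = 15 - 6 = 9
Total float = LS - ES = 9 - 9 = 0

0


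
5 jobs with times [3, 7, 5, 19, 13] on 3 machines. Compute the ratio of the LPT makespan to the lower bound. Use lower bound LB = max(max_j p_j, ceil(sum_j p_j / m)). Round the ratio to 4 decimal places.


LPT order: [19, 13, 7, 5, 3]
Machine loads after assignment: [19, 13, 15]
LPT makespan = 19
Lower bound = max(max_job, ceil(total/3)) = max(19, 16) = 19
Ratio = 19 / 19 = 1.0

1.0


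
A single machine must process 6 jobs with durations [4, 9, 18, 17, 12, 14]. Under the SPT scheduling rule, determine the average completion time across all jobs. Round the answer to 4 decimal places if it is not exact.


Sort jobs by processing time (SPT order): [4, 9, 12, 14, 17, 18]
Compute completion times sequentially:
  Job 1: processing = 4, completes at 4
  Job 2: processing = 9, completes at 13
  Job 3: processing = 12, completes at 25
  Job 4: processing = 14, completes at 39
  Job 5: processing = 17, completes at 56
  Job 6: processing = 18, completes at 74
Sum of completion times = 211
Average completion time = 211/6 = 35.1667

35.1667


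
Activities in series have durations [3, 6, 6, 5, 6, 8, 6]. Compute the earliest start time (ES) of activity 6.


Activity 6 starts after activities 1 through 5 complete.
Predecessor durations: [3, 6, 6, 5, 6]
ES = 3 + 6 + 6 + 5 + 6 = 26

26


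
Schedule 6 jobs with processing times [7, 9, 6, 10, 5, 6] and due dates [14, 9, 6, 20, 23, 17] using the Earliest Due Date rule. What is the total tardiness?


Sort by due date (EDD order): [(6, 6), (9, 9), (7, 14), (6, 17), (10, 20), (5, 23)]
Compute completion times and tardiness:
  Job 1: p=6, d=6, C=6, tardiness=max(0,6-6)=0
  Job 2: p=9, d=9, C=15, tardiness=max(0,15-9)=6
  Job 3: p=7, d=14, C=22, tardiness=max(0,22-14)=8
  Job 4: p=6, d=17, C=28, tardiness=max(0,28-17)=11
  Job 5: p=10, d=20, C=38, tardiness=max(0,38-20)=18
  Job 6: p=5, d=23, C=43, tardiness=max(0,43-23)=20
Total tardiness = 63

63


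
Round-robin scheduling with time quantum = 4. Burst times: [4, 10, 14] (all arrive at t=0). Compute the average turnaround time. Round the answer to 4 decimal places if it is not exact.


Time quantum = 4
Execution trace:
  J1 runs 4 units, time = 4
  J2 runs 4 units, time = 8
  J3 runs 4 units, time = 12
  J2 runs 4 units, time = 16
  J3 runs 4 units, time = 20
  J2 runs 2 units, time = 22
  J3 runs 4 units, time = 26
  J3 runs 2 units, time = 28
Finish times: [4, 22, 28]
Average turnaround = 54/3 = 18.0

18.0


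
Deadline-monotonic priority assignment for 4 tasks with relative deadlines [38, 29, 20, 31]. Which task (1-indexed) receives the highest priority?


Sort tasks by relative deadline (ascending):
  Task 3: deadline = 20
  Task 2: deadline = 29
  Task 4: deadline = 31
  Task 1: deadline = 38
Priority order (highest first): [3, 2, 4, 1]
Highest priority task = 3

3


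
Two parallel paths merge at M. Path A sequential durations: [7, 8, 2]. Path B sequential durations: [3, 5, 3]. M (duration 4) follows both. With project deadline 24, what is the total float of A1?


Forward pass: ES(A1) = sum of predecessors on chain A = 0
EF = ES + duration = 0 + 7 = 7
Backward pass: LF(M) = deadline = 24; LS(M) = 24 - 4 = 20
LF(A1) = LS(M) - sum(successors on chain A) = 20 - 10 = 10
LS = LF - duration = 10 - 7 = 3
Total float = LS - ES = 3 - 0 = 3

3


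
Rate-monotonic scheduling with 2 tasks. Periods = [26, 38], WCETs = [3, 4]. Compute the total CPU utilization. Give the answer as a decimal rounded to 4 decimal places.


Compute individual utilizations (exact fractions):
  Task 1: C/T = 3/26 (approx. 0.1154)
  Task 2: C/T = 4/38 = 2/19 (approx. 0.1053)
Total utilization U = 3/26 + 2/19 = 109/494
Rounded to 4 decimal places: U = 0.2206
RM (Liu & Layland) bound for 2 tasks = 0.828427; compare with U = 109/494 (approx. 0.220648)
U <= bound, so schedulable by RM sufficient condition.

0.2206


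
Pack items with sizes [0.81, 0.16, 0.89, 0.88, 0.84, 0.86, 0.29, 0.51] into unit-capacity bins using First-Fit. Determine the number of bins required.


Place items sequentially using First-Fit:
  Item 0.81 -> new Bin 1
  Item 0.16 -> Bin 1 (now 0.97)
  Item 0.89 -> new Bin 2
  Item 0.88 -> new Bin 3
  Item 0.84 -> new Bin 4
  Item 0.86 -> new Bin 5
  Item 0.29 -> new Bin 6
  Item 0.51 -> Bin 6 (now 0.8)
Total bins used = 6

6


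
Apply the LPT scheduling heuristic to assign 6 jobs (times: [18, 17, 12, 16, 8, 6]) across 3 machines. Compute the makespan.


Sort jobs in decreasing order (LPT): [18, 17, 16, 12, 8, 6]
Assign each job to the least loaded machine:
  Machine 1: jobs [18, 6], load = 24
  Machine 2: jobs [17, 8], load = 25
  Machine 3: jobs [16, 12], load = 28
Makespan = max load = 28

28


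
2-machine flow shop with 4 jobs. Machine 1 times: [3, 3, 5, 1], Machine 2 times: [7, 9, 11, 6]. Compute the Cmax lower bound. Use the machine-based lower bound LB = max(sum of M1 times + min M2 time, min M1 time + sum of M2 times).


LB1 = sum(M1 times) + min(M2 times) = 12 + 6 = 18
LB2 = min(M1 times) + sum(M2 times) = 1 + 33 = 34
Lower bound = max(LB1, LB2) = max(18, 34) = 34

34


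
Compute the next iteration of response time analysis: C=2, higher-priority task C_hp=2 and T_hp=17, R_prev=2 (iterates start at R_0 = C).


R_next = C + ceil(R_prev / T_hp) * C_hp
ceil(2 / 17) = ceil(0.1176) = 1
Interference = 1 * 2 = 2
R_next = 2 + 2 = 4

4


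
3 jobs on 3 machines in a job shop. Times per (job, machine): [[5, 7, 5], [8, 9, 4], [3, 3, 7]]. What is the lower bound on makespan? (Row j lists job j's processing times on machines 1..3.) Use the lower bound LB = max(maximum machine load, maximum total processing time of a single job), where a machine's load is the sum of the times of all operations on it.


Machine loads:
  Machine 1: 5 + 8 + 3 = 16
  Machine 2: 7 + 9 + 3 = 19
  Machine 3: 5 + 4 + 7 = 16
Max machine load = 19
Job totals:
  Job 1: 17
  Job 2: 21
  Job 3: 13
Max job total = 21
Lower bound = max(19, 21) = 21

21


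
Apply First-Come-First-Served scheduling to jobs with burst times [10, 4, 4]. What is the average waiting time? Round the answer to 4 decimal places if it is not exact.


FCFS order (as given): [10, 4, 4]
Waiting times:
  Job 1: wait = 0
  Job 2: wait = 10
  Job 3: wait = 14
Sum of waiting times = 24
Average waiting time = 24/3 = 8.0

8.0


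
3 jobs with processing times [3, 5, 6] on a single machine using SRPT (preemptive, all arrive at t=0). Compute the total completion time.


Since all jobs arrive at t=0, SRPT equals SPT ordering.
SPT order: [3, 5, 6]
Completion times:
  Job 1: p=3, C=3
  Job 2: p=5, C=8
  Job 3: p=6, C=14
Total completion time = 3 + 8 + 14 = 25

25


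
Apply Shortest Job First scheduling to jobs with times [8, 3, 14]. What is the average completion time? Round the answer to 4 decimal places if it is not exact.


SJF order (ascending): [3, 8, 14]
Completion times:
  Job 1: burst=3, C=3
  Job 2: burst=8, C=11
  Job 3: burst=14, C=25
Average completion = 39/3 = 13.0

13.0


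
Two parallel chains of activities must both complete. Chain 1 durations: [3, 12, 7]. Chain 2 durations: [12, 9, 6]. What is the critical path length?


Path A total = 3 + 12 + 7 = 22
Path B total = 12 + 9 + 6 = 27
Critical path = longest path = max(22, 27) = 27

27


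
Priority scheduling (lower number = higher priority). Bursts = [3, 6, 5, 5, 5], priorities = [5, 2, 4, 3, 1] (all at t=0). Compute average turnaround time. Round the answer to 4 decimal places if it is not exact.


Sort by priority (ascending = highest first):
Order: [(1, 5), (2, 6), (3, 5), (4, 5), (5, 3)]
Completion times:
  Priority 1, burst=5, C=5
  Priority 2, burst=6, C=11
  Priority 3, burst=5, C=16
  Priority 4, burst=5, C=21
  Priority 5, burst=3, C=24
Average turnaround = 77/5 = 15.4

15.4


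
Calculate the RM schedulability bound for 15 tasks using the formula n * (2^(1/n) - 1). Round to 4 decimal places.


Compute 2^(1/15) = 1.0472941228
Subtract 1: 1.0472941228 - 1 = 0.0472941228
Multiply by n: 15 * 0.0472941228 = 0.7094118420
Round to 4 dp: 0.7094

0.7094


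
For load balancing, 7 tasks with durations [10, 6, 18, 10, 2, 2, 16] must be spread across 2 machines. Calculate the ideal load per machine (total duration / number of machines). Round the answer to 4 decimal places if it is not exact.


Total processing time = 10 + 6 + 18 + 10 + 2 + 2 + 16 = 64
Number of machines = 2
Ideal balanced load = 64 / 2 = 32.0

32.0


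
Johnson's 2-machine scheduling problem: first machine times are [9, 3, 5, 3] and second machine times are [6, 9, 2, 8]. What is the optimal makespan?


Apply Johnson's rule:
  Group 1 (a <= b): [(2, 3, 9), (4, 3, 8)]
  Group 2 (a > b): [(1, 9, 6), (3, 5, 2)]
Optimal job order: [2, 4, 1, 3]
Schedule:
  Job 2: M1 done at 3, M2 done at 12
  Job 4: M1 done at 6, M2 done at 20
  Job 1: M1 done at 15, M2 done at 26
  Job 3: M1 done at 20, M2 done at 28
Makespan = 28

28


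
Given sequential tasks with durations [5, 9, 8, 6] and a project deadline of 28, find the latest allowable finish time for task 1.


LF(activity 1) = deadline - sum of successor durations
Successors: activities 2 through 4 with durations [9, 8, 6]
Sum of successor durations = 23
LF = 28 - 23 = 5

5


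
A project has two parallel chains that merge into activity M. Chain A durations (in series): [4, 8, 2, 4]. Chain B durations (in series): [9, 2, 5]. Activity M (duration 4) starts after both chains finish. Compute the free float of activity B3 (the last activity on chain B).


ES(B3) = sum of predecessors on chain B = 11
EF(B3) = ES + duration = 11 + 5 = 16
Successor of B3 is M. ES(M) = max(sum(A), sum(B)) = max(18, 16) = 18
Free float = ES(successor) - EF(current) = 18 - 16 = 2

2


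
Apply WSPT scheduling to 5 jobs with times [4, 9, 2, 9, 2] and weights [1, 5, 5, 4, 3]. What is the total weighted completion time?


Compute p/w ratios and sort ascending (WSPT): [(2, 5), (2, 3), (9, 5), (9, 4), (4, 1)]
Compute weighted completion times:
  Job (p=2,w=5): C=2, w*C=5*2=10
  Job (p=2,w=3): C=4, w*C=3*4=12
  Job (p=9,w=5): C=13, w*C=5*13=65
  Job (p=9,w=4): C=22, w*C=4*22=88
  Job (p=4,w=1): C=26, w*C=1*26=26
Total weighted completion time = 201

201


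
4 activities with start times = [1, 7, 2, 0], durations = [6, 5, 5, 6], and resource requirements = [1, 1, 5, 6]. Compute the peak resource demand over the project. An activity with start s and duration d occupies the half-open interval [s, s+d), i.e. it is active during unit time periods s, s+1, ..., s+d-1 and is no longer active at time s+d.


Each activity i is active on [start_i, start_i + duration_i).
Compute total resource usage per time slot:
  t=0: active resources = [6], total = 6
  t=1: active resources = [1, 6], total = 7
  t=2: active resources = [1, 5, 6], total = 12
  t=3: active resources = [1, 5, 6], total = 12
  t=4: active resources = [1, 5, 6], total = 12
  t=5: active resources = [1, 5, 6], total = 12
  t=6: active resources = [1, 5], total = 6
  t=7: active resources = [1], total = 1
  t=8: active resources = [1], total = 1
  t=9: active resources = [1], total = 1
  t=10: active resources = [1], total = 1
  t=11: active resources = [1], total = 1
Peak resource demand = 12

12


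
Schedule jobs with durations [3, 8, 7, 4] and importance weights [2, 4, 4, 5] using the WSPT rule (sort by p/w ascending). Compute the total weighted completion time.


Compute p/w ratios and sort ascending (WSPT): [(4, 5), (3, 2), (7, 4), (8, 4)]
Compute weighted completion times:
  Job (p=4,w=5): C=4, w*C=5*4=20
  Job (p=3,w=2): C=7, w*C=2*7=14
  Job (p=7,w=4): C=14, w*C=4*14=56
  Job (p=8,w=4): C=22, w*C=4*22=88
Total weighted completion time = 178

178


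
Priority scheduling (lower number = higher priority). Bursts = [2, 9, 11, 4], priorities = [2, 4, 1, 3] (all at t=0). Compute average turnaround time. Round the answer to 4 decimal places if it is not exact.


Sort by priority (ascending = highest first):
Order: [(1, 11), (2, 2), (3, 4), (4, 9)]
Completion times:
  Priority 1, burst=11, C=11
  Priority 2, burst=2, C=13
  Priority 3, burst=4, C=17
  Priority 4, burst=9, C=26
Average turnaround = 67/4 = 16.75

16.75


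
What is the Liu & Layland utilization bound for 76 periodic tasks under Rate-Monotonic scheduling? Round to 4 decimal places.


Compute 2^(1/76) = 1.0091620748
Subtract 1: 1.0091620748 - 1 = 0.0091620748
Multiply by n: 76 * 0.0091620748 = 0.6963176848
Round to 4 dp: 0.6963

0.6963


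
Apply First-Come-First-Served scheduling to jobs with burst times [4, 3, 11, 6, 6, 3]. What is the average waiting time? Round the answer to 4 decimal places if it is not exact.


FCFS order (as given): [4, 3, 11, 6, 6, 3]
Waiting times:
  Job 1: wait = 0
  Job 2: wait = 4
  Job 3: wait = 7
  Job 4: wait = 18
  Job 5: wait = 24
  Job 6: wait = 30
Sum of waiting times = 83
Average waiting time = 83/6 = 13.8333

13.8333


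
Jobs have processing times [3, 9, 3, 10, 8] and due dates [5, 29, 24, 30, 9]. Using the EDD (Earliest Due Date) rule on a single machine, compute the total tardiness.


Sort by due date (EDD order): [(3, 5), (8, 9), (3, 24), (9, 29), (10, 30)]
Compute completion times and tardiness:
  Job 1: p=3, d=5, C=3, tardiness=max(0,3-5)=0
  Job 2: p=8, d=9, C=11, tardiness=max(0,11-9)=2
  Job 3: p=3, d=24, C=14, tardiness=max(0,14-24)=0
  Job 4: p=9, d=29, C=23, tardiness=max(0,23-29)=0
  Job 5: p=10, d=30, C=33, tardiness=max(0,33-30)=3
Total tardiness = 5

5
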